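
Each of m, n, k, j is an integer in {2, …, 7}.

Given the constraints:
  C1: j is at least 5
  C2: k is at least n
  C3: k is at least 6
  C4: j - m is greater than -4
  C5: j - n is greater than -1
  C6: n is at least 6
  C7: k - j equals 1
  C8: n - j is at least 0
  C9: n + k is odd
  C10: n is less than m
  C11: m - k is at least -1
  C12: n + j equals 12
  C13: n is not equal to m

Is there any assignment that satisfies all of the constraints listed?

Setting (m, n, k, j) = (7, 6, 7, 6) satisfies everything: constraint 4: j - m = -1; constraint 5: j - n = 0, and the others follow.

Satisfiable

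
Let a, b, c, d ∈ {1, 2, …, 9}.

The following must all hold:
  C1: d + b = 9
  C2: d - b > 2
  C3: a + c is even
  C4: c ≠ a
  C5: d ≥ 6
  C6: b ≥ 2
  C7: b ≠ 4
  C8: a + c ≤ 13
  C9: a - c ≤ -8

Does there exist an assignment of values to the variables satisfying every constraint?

Take a = 1, b = 2, c = 9, d = 7. Then constraint 1: d + b = 9; constraint 2: d - b = 5, and every other listed constraint is also met.

Satisfiable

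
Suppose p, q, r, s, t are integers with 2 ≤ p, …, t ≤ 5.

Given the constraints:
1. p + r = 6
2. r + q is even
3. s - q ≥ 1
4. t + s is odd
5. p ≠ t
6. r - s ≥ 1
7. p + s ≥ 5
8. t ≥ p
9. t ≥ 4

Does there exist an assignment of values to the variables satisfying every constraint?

Satisfiable

Try p = 2, q = 2, r = 4, s = 3, t = 4.
Check constraint 1: p + r = 6; constraint 3: s - q = 1. The remaining constraints are straightforward to verify.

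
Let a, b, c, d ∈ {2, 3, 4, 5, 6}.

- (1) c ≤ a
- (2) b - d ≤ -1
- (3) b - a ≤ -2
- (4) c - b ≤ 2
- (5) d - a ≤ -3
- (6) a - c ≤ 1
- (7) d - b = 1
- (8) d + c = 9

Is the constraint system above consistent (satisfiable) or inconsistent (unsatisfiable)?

Constraints 2, 4, 5, and 6 give c − a ≥ -1, a − d ≥ 3, d − b ≥ 1, b − c ≥ -2.
Adding all 4 inequalities: the left sides telescope to 0, and the right sides sum to (-1) + 3 + 1 + (-2) = 1. So 0 ≥ 1, which is false.

Unsatisfiable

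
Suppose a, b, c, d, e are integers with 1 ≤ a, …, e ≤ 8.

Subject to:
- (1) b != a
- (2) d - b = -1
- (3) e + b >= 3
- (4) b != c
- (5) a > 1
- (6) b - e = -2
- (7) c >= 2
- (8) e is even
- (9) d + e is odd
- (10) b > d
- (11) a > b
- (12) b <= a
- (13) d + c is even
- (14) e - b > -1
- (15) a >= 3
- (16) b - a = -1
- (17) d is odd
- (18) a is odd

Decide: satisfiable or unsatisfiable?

Satisfiable

The assignment a = 3, b = 2, c = 7, d = 1, e = 4 works:
  constraint 2 holds since d - b = -1.
  constraint 3 holds since e + b = 6.
The rest check out directly.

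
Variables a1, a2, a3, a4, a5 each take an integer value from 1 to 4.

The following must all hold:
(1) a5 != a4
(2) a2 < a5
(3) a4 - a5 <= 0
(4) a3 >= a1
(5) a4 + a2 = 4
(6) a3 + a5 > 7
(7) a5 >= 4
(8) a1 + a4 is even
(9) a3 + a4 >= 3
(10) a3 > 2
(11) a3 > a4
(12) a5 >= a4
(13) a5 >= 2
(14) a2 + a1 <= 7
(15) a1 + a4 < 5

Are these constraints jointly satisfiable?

Setting (a1, a2, a3, a4, a5) = (2, 2, 4, 2, 4) satisfies everything: constraint 3: a4 - a5 = -2; constraint 5: a4 + a2 = 4, and the others follow.

Satisfiable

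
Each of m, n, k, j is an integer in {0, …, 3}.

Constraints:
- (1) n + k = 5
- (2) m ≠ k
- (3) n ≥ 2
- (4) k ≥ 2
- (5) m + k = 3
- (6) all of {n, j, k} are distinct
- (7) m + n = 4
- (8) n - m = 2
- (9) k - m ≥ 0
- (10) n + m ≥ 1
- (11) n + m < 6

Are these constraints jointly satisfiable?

Satisfiable

Setting (m, n, k, j) = (1, 3, 2, 1) satisfies everything: constraint 1: n + k = 5; constraint 5: m + k = 3; constraint 7: m + n = 4, and the others follow.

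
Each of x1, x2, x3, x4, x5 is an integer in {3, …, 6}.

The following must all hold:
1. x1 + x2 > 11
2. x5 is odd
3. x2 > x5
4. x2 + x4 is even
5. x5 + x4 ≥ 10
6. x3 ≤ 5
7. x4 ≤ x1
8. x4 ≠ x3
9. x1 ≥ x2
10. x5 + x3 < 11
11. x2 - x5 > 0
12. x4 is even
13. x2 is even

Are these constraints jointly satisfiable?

One satisfying assignment is x1 = 6, x2 = 6, x3 = 3, x4 = 6, x5 = 5.
For the less obvious constraints — constraint 1: x1 + x2 = 12; constraint 5: x5 + x4 = 11 — and the others hold by inspection.

Satisfiable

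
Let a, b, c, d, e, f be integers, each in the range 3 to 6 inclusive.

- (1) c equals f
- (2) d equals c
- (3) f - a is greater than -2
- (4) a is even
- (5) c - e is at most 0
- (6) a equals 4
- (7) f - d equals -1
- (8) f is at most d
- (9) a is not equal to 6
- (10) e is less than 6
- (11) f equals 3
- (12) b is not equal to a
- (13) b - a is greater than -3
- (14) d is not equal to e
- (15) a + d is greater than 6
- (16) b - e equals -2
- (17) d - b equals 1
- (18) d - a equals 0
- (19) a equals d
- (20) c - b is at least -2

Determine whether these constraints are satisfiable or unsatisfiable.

Constraint 6 fixes a = 4 and constraint 11 fixes f = 3. Constraints 1, 2, and 19 give a = d = c = f, so a = f. But 4 ≠ 3 — contradiction.

Unsatisfiable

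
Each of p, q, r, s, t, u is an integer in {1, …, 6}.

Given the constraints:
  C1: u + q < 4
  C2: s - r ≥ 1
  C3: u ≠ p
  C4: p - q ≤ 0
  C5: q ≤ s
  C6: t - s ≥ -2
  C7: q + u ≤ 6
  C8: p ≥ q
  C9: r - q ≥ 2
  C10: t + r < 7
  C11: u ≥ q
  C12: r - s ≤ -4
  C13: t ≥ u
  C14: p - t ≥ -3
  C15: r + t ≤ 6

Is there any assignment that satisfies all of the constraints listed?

Unsatisfiable

Constraints 4, 6, 9, 12, and 14 give q − p ≥ 0, p − t ≥ -3, t − s ≥ -2, s − r ≥ 4, r − q ≥ 2.
Adding all 5 inequalities: the left sides telescope to 0, and the right sides sum to 0 + (-3) + (-2) + 4 + 2 = 1. So 0 ≥ 1, which is false.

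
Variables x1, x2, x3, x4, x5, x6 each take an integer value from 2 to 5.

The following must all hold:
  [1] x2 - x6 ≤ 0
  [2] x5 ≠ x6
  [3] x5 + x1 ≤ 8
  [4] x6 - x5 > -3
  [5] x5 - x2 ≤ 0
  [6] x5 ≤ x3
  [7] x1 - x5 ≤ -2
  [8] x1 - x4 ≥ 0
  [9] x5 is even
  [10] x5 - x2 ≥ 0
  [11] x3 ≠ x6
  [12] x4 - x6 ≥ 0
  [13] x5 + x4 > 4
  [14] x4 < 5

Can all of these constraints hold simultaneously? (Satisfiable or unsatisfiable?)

Unsatisfiable

Constraints 1, 5, 7, 8, and 12 give x4 − x6 ≥ 0, x6 − x2 ≥ 0, x2 − x5 ≥ 0, x5 − x1 ≥ 2, x1 − x4 ≥ 0.
Adding all 5 inequalities: the left sides telescope to 0, and the right sides sum to 0 + 0 + 0 + 2 + 0 = 2. So 0 ≥ 2, which is false.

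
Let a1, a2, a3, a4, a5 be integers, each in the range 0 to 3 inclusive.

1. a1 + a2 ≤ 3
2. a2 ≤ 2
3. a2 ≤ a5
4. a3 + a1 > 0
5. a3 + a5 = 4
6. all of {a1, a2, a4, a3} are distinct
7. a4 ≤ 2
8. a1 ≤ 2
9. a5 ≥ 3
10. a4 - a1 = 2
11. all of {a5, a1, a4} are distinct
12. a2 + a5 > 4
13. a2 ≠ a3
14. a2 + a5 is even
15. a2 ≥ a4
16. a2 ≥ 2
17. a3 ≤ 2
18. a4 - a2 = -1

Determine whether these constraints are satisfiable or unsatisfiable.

Unsatisfiable

Constraints 2, 7, 8, and 17 confine each of a1, a2, a4, a3 to the 3 values {0, …, 2} (the domain already gives each ≥ 0).
Constraint 6 requires all 4 of them to be distinct, but only 3 values are available — impossible by the pigeonhole principle.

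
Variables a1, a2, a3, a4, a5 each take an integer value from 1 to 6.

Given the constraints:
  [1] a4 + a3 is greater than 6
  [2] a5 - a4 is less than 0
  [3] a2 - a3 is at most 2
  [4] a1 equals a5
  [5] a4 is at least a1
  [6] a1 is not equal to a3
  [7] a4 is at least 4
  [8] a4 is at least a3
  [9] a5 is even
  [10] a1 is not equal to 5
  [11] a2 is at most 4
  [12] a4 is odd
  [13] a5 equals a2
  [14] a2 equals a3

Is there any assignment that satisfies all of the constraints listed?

Unsatisfiable

From constraints 4, 13, and 14, a1 = a5 = a2 = a3, so a1 = a3. But constraint 6 says a1 ≠ a3. Contradiction.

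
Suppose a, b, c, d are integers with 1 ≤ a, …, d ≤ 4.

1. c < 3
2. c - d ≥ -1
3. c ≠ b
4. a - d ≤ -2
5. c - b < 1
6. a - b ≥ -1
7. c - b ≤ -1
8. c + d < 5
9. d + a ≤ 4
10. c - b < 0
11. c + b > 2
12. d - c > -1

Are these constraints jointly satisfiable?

Unsatisfiable

Constraints 2, 4, 6, and 7 give c − d ≥ -1, d − a ≥ 2, a − b ≥ -1, b − c ≥ 1.
Adding all 4 inequalities: the left sides telescope to 0, and the right sides sum to (-1) + 2 + (-1) + 1 = 1. So 0 ≥ 1, which is false.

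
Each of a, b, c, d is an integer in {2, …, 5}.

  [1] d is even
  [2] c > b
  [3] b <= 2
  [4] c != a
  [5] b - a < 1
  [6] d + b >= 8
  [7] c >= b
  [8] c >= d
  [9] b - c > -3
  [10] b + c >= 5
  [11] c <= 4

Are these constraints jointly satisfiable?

Unsatisfiable

From constraints 8 and 11: d ≤ c ≤ 4. From constraint 3: b ≤ 2. Hence d + b ≤ 6. But constraint 6 requires d + b ≥ 8, and 8 > 6. Contradiction.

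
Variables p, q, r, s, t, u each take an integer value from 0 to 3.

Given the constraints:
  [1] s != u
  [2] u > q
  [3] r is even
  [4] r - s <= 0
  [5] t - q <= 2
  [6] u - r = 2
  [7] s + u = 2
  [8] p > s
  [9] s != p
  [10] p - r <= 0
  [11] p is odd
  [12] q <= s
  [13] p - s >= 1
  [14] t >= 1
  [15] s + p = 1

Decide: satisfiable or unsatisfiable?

Constraints 4, 10, and 13 give s − r ≥ 0, r − p ≥ 0, p − s ≥ 1.
Adding all 3 inequalities: the left sides telescope to 0, and the right sides sum to 0 + 0 + 1 = 1. So 0 ≥ 1, which is false.

Unsatisfiable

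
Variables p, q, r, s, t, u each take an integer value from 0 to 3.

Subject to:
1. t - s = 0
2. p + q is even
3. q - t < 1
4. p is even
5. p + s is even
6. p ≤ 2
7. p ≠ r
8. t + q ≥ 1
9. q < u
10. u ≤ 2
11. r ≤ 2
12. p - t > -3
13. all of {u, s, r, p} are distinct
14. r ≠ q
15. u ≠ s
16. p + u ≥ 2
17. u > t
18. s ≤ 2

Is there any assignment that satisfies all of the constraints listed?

Constraints 6, 10, 11, and 18 confine each of u, s, r, p to the 3 values {0, …, 2} (the domain already gives each ≥ 0).
Constraint 13 requires all 4 of them to be distinct, but only 3 values are available — impossible by the pigeonhole principle.

Unsatisfiable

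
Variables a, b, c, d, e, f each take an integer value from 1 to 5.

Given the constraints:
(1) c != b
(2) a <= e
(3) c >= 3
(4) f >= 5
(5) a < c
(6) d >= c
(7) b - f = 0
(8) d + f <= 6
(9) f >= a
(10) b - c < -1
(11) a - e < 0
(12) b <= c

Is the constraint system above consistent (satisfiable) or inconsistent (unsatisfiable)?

Unsatisfiable

From constraints 3 and 6: d ≥ c ≥ 3. From constraint 4: f ≥ 5. Hence d + f ≥ 8. But constraint 8 requires d + f ≤ 6, and 6 < 8. Contradiction.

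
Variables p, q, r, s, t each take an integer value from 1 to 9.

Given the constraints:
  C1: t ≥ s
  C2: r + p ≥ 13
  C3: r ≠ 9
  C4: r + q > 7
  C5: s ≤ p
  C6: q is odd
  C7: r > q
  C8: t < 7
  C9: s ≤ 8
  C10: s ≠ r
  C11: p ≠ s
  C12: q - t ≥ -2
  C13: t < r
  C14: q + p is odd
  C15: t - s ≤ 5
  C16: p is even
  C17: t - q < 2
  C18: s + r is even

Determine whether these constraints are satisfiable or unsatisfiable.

Satisfiable

Take p = 8, q = 3, r = 7, s = 1, t = 3. Then constraint 2: r + p = 15; constraint 4: r + q = 10, and every other listed constraint is also met.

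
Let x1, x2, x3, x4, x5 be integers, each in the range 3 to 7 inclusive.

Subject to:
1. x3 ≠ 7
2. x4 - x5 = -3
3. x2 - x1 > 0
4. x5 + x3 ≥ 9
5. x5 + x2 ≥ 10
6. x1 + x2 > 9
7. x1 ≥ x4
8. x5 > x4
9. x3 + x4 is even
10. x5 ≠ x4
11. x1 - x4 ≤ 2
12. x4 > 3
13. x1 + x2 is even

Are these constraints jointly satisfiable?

Satisfiable

Take x1 = 4, x2 = 6, x3 = 4, x4 = 4, x5 = 7. Then constraint 2: x4 - x5 = -3; constraint 3: x2 - x1 = 2, and every other listed constraint is also met.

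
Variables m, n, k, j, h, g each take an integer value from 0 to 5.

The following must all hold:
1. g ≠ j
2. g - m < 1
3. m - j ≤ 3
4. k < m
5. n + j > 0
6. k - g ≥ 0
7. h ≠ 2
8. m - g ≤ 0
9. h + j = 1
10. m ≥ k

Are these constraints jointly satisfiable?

Constraints 4, 6, and 8 give k < m, m ≤ g, g ≤ k. Chaining: k < m ≤ g ≤ k, which forces k < k — impossible.

Unsatisfiable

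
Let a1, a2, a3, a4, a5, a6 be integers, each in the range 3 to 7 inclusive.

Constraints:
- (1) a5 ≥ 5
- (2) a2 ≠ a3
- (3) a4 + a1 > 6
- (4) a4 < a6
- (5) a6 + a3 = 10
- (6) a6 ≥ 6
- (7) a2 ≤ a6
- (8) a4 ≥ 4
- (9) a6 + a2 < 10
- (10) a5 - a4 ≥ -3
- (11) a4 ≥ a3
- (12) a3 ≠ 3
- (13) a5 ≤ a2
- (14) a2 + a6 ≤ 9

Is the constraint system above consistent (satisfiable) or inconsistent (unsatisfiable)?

Unsatisfiable

From constraints 1 and 13: a2 ≥ a5 ≥ 5. From constraint 6: a6 ≥ 6. Hence a2 + a6 ≥ 11. But constraint 14 requires a2 + a6 ≤ 9, and 9 < 11. Contradiction.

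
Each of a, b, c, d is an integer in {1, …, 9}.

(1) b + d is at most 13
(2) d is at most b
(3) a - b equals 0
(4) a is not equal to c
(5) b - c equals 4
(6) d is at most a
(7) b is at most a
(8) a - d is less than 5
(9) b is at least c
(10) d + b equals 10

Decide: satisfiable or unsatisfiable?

Satisfiable

Setting (a, b, c, d) = (7, 7, 3, 3) satisfies everything: constraint 1: b + d = 10; constraint 3: a - b = 0; constraint 5: b - c = 4, and the others follow.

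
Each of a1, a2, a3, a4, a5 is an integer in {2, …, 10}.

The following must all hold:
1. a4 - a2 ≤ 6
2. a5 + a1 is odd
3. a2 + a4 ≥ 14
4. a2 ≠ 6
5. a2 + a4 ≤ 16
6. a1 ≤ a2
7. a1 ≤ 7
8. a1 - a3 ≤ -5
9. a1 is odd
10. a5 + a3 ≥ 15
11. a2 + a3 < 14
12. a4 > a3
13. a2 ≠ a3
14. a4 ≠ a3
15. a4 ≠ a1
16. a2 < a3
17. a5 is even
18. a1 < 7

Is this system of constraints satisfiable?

Satisfiable

Try a1 = 3, a2 = 5, a3 = 8, a4 = 9, a5 = 10.
Check constraint 1: a4 - a2 = 4; constraint 3: a2 + a4 = 14. The remaining constraints are straightforward to verify.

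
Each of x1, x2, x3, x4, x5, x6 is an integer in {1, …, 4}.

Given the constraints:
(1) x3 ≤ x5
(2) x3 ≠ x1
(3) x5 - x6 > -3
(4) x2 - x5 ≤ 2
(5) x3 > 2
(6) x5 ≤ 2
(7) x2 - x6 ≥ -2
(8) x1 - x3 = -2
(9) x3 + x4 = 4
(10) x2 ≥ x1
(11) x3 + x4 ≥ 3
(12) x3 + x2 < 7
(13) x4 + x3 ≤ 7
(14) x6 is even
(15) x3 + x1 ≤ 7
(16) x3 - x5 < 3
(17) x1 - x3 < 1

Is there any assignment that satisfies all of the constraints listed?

From constraint 5: x3 ≥ 3. From constraints 1 and 6: x3 ≤ x5 and x5 ≤ 2, so x3 ≤ 2. But 2 < 3, so no value of x3 works.

Unsatisfiable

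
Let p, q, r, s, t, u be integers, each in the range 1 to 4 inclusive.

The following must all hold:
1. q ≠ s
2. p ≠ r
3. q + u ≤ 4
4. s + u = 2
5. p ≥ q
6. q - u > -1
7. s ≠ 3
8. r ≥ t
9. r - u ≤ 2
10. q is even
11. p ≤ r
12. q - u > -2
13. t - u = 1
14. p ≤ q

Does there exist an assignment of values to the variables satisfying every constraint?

Satisfiable

One satisfying assignment is p = 2, q = 2, r = 3, s = 1, t = 2, u = 1.
For the less obvious constraints — constraint 3: q + u = 3; constraint 4: s + u = 2 — and the others hold by inspection.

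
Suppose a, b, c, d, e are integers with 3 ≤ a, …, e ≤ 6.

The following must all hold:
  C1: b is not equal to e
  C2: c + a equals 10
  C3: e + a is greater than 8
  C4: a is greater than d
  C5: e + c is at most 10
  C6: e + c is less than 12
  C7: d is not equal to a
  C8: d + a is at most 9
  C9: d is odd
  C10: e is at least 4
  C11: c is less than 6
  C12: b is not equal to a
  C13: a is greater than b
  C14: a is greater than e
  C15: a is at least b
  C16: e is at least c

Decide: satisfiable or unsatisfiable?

The assignment a = 6, b = 3, c = 4, d = 3, e = 5 works:
  constraint 2 holds since c + a = 10.
  constraint 3 holds since e + a = 11.
  constraint 5 holds since e + c = 9.
The rest check out directly.

Satisfiable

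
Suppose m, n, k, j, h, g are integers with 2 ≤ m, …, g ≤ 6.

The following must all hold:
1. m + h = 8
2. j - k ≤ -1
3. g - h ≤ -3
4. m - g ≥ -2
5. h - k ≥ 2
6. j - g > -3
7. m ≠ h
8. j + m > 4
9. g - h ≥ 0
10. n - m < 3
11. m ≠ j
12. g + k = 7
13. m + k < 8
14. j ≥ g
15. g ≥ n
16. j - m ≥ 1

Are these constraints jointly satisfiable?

Constraints 2, 4, 5, 9, and 16 give j − m ≥ 1, m − g ≥ -2, g − h ≥ 0, h − k ≥ 2, k − j ≥ 1.
Adding all 5 inequalities: the left sides telescope to 0, and the right sides sum to 1 + (-2) + 0 + 2 + 1 = 2. So 0 ≥ 2, which is false.

Unsatisfiable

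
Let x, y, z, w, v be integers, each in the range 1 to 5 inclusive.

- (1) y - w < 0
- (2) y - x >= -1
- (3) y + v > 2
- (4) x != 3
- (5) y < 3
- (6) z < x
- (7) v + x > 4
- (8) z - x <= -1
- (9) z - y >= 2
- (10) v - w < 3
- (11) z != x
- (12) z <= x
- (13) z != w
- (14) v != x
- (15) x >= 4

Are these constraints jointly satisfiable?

Constraints 2, 8, and 9 give z − y ≥ 2, y − x ≥ -1, x − z ≥ 1.
Adding all 3 inequalities: the left sides telescope to 0, and the right sides sum to 2 + (-1) + 1 = 2. So 0 ≥ 2, which is false.

Unsatisfiable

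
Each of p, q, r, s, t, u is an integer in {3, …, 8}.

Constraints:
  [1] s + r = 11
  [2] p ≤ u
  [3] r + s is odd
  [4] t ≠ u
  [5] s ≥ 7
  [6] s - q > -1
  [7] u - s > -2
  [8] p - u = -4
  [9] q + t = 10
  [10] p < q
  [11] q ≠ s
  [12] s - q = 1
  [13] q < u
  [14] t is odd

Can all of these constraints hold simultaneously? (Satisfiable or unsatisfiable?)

The assignment p = 4, q = 7, r = 3, s = 8, t = 3, u = 8 works:
  constraint 1 holds since s + r = 11.
  constraint 6 holds since s - q = 1.
  constraint 7 holds since u - s = 0.
The rest check out directly.

Satisfiable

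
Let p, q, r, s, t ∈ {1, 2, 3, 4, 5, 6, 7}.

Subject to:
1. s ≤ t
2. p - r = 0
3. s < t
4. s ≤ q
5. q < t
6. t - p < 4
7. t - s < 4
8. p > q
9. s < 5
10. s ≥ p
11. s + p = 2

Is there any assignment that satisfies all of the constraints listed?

Unsatisfiable

Constraints 4, 8, and 10 give p ≤ s, s ≤ q, q < p. Chaining: p ≤ s ≤ q < p, which forces p < p — impossible.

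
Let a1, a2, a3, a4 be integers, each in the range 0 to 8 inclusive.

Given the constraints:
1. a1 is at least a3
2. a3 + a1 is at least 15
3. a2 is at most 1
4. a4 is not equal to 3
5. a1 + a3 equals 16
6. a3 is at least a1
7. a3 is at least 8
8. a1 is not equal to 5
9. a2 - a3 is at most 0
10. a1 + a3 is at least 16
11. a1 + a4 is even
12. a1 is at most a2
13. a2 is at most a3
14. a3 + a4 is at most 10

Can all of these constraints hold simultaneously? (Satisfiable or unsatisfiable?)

From constraints 1 and 7: a1 ≥ a3 and a3 ≥ 8, so a1 ≥ 8. From constraints 3 and 12: a1 ≤ a2 and a2 ≤ 1, so a1 ≤ 1. But 1 < 8, so no value of a1 works.

Unsatisfiable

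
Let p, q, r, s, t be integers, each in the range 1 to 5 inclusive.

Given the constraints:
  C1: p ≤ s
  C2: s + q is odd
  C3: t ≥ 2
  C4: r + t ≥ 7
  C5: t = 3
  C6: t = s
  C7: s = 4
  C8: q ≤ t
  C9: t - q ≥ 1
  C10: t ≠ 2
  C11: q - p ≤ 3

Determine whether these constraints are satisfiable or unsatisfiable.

Constraint 5 fixes t = 3 and constraint 7 fixes s = 4, but constraint 6 requires t = s. Since 3 ≠ 4, contradiction.

Unsatisfiable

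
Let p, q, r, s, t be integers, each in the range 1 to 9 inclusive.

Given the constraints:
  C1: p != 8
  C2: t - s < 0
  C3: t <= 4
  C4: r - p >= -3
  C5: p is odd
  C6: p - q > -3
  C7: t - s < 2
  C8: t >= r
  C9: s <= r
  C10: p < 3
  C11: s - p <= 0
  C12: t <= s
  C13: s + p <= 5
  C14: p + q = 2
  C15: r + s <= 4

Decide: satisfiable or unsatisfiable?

Unsatisfiable

Constraints 2, 8, and 9 give r ≤ t, t < s, s ≤ r. Chaining: r ≤ t < s ≤ r, which forces r < r — impossible.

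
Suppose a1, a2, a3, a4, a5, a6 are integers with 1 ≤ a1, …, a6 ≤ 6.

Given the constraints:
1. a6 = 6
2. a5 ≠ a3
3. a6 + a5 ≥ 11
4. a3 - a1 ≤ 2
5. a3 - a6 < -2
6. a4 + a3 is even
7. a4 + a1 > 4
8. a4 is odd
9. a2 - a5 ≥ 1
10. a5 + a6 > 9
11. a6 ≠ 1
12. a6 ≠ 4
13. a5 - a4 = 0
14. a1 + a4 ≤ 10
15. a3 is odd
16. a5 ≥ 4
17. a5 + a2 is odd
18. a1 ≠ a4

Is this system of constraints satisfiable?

Satisfiable

Take a1 = 2, a2 = 6, a3 = 1, a4 = 5, a5 = 5, a6 = 6. Then constraint 3: a6 + a5 = 11; constraint 4: a3 - a1 = -1; constraint 5: a3 - a6 = -5, and every other listed constraint is also met.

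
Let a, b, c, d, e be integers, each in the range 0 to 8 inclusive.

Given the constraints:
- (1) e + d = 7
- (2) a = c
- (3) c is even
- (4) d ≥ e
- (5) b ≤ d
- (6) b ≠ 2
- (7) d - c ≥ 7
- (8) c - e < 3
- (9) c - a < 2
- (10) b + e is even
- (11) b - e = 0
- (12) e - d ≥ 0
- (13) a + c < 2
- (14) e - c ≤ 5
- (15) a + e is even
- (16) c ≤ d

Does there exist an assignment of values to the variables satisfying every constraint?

Unsatisfiable

Constraints 7, 12, and 14 give d − c ≥ 7, c − e ≥ -5, e − d ≥ 0.
Adding all 3 inequalities: the left sides telescope to 0, and the right sides sum to 7 + (-5) + 0 = 2. So 0 ≥ 2, which is false.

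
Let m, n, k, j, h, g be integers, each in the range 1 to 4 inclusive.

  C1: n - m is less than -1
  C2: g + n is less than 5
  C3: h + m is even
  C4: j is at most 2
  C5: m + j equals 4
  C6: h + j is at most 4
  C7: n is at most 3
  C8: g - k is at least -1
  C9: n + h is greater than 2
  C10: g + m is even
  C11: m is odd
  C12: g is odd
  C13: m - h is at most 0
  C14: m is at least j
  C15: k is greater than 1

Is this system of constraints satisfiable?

The assignment m = 3, n = 1, k = 2, j = 1, h = 3, g = 3 works:
  constraint 1 holds since n - m = -2.
  constraint 2 holds since g + n = 4.
  constraint 5 holds since m + j = 4.
The rest check out directly.

Satisfiable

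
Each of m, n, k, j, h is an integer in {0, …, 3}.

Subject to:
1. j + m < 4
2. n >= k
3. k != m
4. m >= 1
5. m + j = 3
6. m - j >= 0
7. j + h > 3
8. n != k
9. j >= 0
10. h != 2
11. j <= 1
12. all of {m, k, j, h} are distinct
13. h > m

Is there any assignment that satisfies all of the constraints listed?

The assignment m = 2, n = 3, k = 0, j = 1, h = 3 works:
  constraint 1 holds since j + m = 3.
  constraint 5 holds since m + j = 3.
The rest check out directly.

Satisfiable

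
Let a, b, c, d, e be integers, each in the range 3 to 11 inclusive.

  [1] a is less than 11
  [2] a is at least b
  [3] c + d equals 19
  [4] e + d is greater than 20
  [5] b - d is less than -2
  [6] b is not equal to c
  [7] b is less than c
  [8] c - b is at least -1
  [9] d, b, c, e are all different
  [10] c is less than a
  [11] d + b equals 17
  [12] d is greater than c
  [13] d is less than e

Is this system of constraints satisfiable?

Satisfiable

One satisfying assignment is a = 10, b = 7, c = 9, d = 10, e = 11.
For the less obvious constraints — constraint 3: c + d = 19; constraint 4: e + d = 21; constraint 5: b - d = -3 — and the others hold by inspection.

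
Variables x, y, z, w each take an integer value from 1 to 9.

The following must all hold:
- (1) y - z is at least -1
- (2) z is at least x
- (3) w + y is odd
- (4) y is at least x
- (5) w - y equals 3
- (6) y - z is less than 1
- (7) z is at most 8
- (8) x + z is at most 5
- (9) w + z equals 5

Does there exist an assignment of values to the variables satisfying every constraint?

Satisfiable

Try x = 1, y = 1, z = 1, w = 4.
Check constraint 1: y - z = 0; constraint 5: w - y = 3. The remaining constraints are straightforward to verify.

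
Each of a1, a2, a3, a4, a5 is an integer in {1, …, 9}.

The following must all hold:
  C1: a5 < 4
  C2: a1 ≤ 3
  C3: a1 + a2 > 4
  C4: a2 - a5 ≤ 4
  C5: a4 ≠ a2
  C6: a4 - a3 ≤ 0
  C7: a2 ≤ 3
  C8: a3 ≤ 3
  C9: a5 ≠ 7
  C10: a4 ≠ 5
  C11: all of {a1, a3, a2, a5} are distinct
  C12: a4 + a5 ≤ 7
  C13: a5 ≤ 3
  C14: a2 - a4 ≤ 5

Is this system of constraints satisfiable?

Constraints 2, 7, 8, and 13 confine each of a1, a3, a2, a5 to the 3 values {1, …, 3} (the domain already gives each ≥ 1).
Constraint 11 requires all 4 of them to be distinct, but only 3 values are available — impossible by the pigeonhole principle.

Unsatisfiable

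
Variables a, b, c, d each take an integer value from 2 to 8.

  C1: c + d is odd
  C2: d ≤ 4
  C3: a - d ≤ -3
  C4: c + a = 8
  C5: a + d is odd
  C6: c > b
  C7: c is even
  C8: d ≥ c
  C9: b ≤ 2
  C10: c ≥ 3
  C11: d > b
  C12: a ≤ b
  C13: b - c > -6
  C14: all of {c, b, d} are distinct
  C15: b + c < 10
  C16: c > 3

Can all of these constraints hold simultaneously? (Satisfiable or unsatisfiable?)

Unsatisfiable

From constraints 2 and 8: c ≤ d ≤ 4. From constraints 9 and 12: a ≤ b ≤ 2. Hence c + a ≤ 6. But constraint 4 requires c + a = 8, and 8 > 6. Contradiction.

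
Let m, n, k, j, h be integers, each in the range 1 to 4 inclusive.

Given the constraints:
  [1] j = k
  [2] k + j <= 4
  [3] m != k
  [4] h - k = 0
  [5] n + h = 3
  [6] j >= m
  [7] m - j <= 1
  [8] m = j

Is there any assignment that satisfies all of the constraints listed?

Unsatisfiable

From constraints 1 and 8, m = j = k, so m = k. But constraint 3 says m ≠ k. Contradiction.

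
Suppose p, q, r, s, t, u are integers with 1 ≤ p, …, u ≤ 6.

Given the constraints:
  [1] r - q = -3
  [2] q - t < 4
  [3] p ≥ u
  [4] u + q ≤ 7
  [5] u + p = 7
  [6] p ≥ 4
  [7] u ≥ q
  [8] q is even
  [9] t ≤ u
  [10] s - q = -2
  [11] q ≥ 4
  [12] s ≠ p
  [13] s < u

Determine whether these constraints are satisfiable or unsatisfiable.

Unsatisfiable

From constraints 7 and 11: u ≥ q ≥ 4. From constraint 6: p ≥ 4. Hence u + p ≥ 8. But constraint 5 requires u + p = 7, and 7 < 8. Contradiction.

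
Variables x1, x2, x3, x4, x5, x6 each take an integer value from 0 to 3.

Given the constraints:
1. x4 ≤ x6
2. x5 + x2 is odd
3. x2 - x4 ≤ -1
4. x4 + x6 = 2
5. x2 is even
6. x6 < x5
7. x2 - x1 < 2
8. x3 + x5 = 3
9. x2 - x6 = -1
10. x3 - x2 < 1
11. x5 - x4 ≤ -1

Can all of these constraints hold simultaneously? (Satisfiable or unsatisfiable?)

Unsatisfiable

Constraints 1, 6, and 11 give x5 < x4, x4 ≤ x6, x6 < x5. Chaining: x5 < x4 ≤ x6 < x5, which forces x5 < x5 — impossible.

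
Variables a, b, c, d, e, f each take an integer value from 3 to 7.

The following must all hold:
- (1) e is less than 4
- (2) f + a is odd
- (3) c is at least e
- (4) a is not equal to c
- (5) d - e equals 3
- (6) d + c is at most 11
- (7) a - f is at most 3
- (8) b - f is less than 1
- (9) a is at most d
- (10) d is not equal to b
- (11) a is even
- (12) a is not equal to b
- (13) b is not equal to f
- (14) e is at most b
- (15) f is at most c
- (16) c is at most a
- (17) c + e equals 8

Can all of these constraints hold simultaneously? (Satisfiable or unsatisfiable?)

Satisfiable

The assignment a = 6, b = 4, c = 5, d = 6, e = 3, f = 5 works:
  constraint 5 holds since d - e = 3.
  constraint 6 holds since d + c = 11.
The rest check out directly.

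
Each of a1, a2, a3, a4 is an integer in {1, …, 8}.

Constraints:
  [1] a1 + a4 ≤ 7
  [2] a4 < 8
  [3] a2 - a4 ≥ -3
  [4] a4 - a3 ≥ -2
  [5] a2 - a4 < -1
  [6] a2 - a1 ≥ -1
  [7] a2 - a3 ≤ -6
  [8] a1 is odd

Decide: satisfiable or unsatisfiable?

Unsatisfiable

Constraints 3, 4, and 7 give a4 − a3 ≥ -2, a3 − a2 ≥ 6, a2 − a4 ≥ -3.
Adding all 3 inequalities: the left sides telescope to 0, and the right sides sum to (-2) + 6 + (-3) = 1. So 0 ≥ 1, which is false.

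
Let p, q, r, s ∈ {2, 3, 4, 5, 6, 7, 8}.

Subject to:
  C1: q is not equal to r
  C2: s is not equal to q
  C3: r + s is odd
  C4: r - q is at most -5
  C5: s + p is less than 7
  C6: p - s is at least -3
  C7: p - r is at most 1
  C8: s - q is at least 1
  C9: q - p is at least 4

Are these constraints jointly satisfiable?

Constraints 4, 6, 7, and 8 give q − r ≥ 5, r − p ≥ -1, p − s ≥ -3, s − q ≥ 1.
Adding all 4 inequalities: the left sides telescope to 0, and the right sides sum to 5 + (-1) + (-3) + 1 = 2. So 0 ≥ 2, which is false.

Unsatisfiable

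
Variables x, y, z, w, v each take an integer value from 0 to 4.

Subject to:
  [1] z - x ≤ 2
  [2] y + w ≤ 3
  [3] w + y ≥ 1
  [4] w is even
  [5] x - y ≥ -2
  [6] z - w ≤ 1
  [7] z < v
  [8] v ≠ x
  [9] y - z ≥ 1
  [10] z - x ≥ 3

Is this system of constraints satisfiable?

Constraints 5, 9, and 10 give y − z ≥ 1, z − x ≥ 3, x − y ≥ -2.
Adding all 3 inequalities: the left sides telescope to 0, and the right sides sum to 1 + 3 + (-2) = 2. So 0 ≥ 2, which is false.

Unsatisfiable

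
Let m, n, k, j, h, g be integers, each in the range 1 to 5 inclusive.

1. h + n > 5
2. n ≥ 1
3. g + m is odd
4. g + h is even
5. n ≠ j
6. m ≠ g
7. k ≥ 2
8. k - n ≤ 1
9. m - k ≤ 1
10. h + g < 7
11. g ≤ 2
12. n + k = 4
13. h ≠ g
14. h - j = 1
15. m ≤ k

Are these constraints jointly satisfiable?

Satisfiable

Setting (m, n, k, j, h, g) = (2, 2, 2, 4, 5, 1) satisfies everything: constraint 1: h + n = 7; constraint 8: k - n = 0; constraint 9: m - k = 0, and the others follow.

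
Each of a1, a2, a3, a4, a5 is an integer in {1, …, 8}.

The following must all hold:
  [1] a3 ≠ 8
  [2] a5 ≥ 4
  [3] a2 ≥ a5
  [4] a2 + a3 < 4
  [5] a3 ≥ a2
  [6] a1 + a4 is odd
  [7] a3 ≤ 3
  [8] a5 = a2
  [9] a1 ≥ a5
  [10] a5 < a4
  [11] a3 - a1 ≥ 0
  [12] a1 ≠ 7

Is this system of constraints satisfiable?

Unsatisfiable

From constraints 2 and 3: a2 ≥ a5 and a5 ≥ 4, so a2 ≥ 4. From constraints 5 and 7: a2 ≤ a3 and a3 ≤ 3, so a2 ≤ 3. But 3 < 4, so no value of a2 works.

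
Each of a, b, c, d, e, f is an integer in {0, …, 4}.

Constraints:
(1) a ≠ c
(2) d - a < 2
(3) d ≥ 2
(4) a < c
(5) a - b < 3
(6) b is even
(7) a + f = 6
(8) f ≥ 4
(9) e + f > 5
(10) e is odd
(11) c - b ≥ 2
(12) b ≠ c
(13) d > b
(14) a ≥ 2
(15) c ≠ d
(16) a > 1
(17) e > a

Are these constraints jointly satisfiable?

Take a = 2, b = 2, c = 4, d = 3, e = 3, f = 4. Then constraint 2: d - a = 1; constraint 5: a - b = 0, and every other listed constraint is also met.

Satisfiable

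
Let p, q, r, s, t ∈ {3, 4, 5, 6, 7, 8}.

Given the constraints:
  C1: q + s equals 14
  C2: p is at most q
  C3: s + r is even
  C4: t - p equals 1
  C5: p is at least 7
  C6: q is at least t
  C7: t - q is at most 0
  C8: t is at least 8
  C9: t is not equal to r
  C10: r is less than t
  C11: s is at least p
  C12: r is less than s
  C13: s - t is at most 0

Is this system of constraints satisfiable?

Unsatisfiable

From constraints 6 and 8: q ≥ t ≥ 8. From constraints 5 and 11: s ≥ p ≥ 7. Hence q + s ≥ 15. But constraint 1 requires q + s = 14, and 14 < 15. Contradiction.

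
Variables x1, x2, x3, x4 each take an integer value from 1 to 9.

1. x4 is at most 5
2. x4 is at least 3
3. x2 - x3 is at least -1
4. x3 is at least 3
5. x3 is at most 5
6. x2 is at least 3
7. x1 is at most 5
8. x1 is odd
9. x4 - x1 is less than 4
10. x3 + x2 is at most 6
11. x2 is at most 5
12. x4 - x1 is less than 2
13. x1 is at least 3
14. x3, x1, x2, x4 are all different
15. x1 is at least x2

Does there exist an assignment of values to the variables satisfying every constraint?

Unsatisfiable

Constraints 1, 2, 4, 5, 6, 7, 11, and 13 confine each of x3, x1, x2, x4 to the 3 values {3, …, 5}.
Constraint 14 requires all 4 of them to be distinct, but only 3 values are available — impossible by the pigeonhole principle.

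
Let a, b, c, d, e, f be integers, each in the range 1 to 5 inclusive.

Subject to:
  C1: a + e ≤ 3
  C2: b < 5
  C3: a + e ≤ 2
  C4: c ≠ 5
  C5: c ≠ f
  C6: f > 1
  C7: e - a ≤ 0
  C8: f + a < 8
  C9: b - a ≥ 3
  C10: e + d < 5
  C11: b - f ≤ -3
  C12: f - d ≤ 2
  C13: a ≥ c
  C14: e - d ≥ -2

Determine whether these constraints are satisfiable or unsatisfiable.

Unsatisfiable

Constraints 7, 9, 11, 12, and 14 give e − d ≥ -2, d − f ≥ -2, f − b ≥ 3, b − a ≥ 3, a − e ≥ 0.
Adding all 5 inequalities: the left sides telescope to 0, and the right sides sum to (-2) + (-2) + 3 + 3 + 0 = 2. So 0 ≥ 2, which is false.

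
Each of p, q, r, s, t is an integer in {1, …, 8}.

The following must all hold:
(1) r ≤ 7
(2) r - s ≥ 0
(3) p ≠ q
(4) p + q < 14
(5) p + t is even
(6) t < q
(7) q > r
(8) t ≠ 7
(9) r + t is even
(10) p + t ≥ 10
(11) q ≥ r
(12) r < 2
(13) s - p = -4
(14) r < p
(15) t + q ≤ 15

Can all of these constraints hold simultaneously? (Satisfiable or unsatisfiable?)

The assignment p = 5, q = 7, r = 1, s = 1, t = 5 works:
  constraint 2 holds since r - s = 0.
  constraint 4 holds since p + q = 12.
  constraint 10 holds since p + t = 10.
The rest check out directly.

Satisfiable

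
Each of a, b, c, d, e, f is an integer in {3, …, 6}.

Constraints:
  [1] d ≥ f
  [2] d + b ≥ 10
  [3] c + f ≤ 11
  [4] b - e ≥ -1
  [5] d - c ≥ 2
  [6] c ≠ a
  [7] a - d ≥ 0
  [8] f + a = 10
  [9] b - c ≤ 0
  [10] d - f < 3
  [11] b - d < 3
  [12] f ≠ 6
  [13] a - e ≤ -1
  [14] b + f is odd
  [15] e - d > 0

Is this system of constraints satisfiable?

Unsatisfiable

Constraints 4, 5, 7, 9, and 13 give a − d ≥ 0, d − c ≥ 2, c − b ≥ 0, b − e ≥ -1, e − a ≥ 1.
Adding all 5 inequalities: the left sides telescope to 0, and the right sides sum to 0 + 2 + 0 + (-1) + 1 = 2. So 0 ≥ 2, which is false.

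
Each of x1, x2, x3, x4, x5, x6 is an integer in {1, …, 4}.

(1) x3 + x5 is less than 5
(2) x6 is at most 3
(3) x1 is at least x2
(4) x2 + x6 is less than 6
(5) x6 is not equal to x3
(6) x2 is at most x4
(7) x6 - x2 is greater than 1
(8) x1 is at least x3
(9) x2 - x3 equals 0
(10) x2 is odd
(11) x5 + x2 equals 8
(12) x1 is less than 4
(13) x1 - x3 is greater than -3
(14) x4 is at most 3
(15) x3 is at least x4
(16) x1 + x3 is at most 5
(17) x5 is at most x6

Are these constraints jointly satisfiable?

Unsatisfiable

From constraints 2 and 17: x5 ≤ x6 ≤ 3. From constraints 6 and 14: x2 ≤ x4 ≤ 3. Hence x5 + x2 ≤ 6. But constraint 11 requires x5 + x2 = 8, and 8 > 6. Contradiction.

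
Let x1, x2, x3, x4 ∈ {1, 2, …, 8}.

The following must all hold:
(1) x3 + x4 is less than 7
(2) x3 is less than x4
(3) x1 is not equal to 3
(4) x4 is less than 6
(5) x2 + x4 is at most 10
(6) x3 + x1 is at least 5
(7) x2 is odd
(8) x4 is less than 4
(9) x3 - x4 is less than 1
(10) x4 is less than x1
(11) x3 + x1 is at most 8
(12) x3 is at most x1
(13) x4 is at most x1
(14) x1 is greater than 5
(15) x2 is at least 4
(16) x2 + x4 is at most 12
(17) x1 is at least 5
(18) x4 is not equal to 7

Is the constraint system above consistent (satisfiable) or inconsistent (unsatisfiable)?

The assignment x1 = 7, x2 = 7, x3 = 1, x4 = 3 works:
  constraint 1 holds since x3 + x4 = 4.
  constraint 5 holds since x2 + x4 = 10.
  constraint 6 holds since x3 + x1 = 8.
The rest check out directly.

Satisfiable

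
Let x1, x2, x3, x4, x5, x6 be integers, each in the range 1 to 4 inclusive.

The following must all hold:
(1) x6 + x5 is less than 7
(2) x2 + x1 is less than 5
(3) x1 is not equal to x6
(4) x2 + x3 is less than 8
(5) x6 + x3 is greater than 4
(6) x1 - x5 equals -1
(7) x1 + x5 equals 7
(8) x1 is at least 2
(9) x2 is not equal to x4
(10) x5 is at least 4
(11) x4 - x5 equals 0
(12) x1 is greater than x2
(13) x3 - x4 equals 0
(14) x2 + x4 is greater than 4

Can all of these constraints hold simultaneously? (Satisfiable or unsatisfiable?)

Setting (x1, x2, x3, x4, x5, x6) = (3, 1, 4, 4, 4, 1) satisfies everything: constraint 1: x6 + x5 = 5; constraint 2: x2 + x1 = 4; constraint 4: x2 + x3 = 5, and the others follow.

Satisfiable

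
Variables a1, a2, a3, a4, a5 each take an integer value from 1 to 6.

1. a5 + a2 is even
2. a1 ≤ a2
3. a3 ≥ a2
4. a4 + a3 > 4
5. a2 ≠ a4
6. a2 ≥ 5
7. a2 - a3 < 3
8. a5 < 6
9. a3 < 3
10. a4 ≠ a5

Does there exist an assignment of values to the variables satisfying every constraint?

From constraints 3 and 6: a3 ≥ a2 and a2 ≥ 5, so a3 ≥ 5. From constraint 9: a3 ≤ 2. But 2 < 5, so no value of a3 works.

Unsatisfiable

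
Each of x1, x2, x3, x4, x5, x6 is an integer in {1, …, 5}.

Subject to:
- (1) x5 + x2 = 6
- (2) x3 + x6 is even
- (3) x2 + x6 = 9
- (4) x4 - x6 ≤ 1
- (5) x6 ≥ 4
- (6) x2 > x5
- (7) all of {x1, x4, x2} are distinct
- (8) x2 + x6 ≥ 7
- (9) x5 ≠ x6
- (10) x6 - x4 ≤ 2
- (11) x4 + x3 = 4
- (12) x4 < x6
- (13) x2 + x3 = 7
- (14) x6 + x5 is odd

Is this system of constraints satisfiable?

Satisfiable

Try x1 = 4, x2 = 5, x3 = 2, x4 = 2, x5 = 1, x6 = 4.
Check constraint 1: x5 + x2 = 6; constraint 3: x2 + x6 = 9. The remaining constraints are straightforward to verify.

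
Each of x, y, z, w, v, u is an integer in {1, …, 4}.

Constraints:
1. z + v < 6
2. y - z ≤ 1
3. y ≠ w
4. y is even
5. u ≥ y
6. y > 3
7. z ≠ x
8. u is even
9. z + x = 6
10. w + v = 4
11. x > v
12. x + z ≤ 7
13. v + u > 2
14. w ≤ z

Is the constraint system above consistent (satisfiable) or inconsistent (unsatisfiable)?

Satisfiable

Setting (x, y, z, w, v, u) = (2, 4, 4, 3, 1, 4) satisfies everything: constraint 1: z + v = 5; constraint 2: y - z = 0, and the others follow.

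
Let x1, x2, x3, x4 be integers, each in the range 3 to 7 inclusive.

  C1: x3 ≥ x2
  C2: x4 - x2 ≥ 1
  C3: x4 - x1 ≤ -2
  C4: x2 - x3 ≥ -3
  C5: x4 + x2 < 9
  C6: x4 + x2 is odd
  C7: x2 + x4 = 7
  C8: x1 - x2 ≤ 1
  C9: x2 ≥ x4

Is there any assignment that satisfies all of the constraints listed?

Unsatisfiable

Constraints 2, 3, and 8 give x4 − x2 ≥ 1, x2 − x1 ≥ -1, x1 − x4 ≥ 2.
Adding all 3 inequalities: the left sides telescope to 0, and the right sides sum to 1 + (-1) + 2 = 2. So 0 ≥ 2, which is false.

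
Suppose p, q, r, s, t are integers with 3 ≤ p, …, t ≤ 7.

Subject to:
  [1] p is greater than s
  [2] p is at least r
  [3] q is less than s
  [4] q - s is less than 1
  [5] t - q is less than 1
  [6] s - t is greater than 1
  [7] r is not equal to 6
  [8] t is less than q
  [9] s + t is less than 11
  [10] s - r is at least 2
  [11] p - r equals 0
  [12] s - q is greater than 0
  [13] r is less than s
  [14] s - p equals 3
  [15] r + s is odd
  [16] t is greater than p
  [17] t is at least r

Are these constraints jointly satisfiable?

Unsatisfiable

Constraints 1, 8, 12, and 16 give s < p, p < t, t < q, q < s. Chaining: s < p < t < q < s, which forces s < s — impossible.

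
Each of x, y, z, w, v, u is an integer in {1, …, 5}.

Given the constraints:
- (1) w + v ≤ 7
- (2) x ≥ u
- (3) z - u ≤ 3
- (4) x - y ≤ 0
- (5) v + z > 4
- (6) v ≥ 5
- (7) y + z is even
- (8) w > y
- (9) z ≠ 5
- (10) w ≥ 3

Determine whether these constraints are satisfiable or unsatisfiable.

From constraint 10: w ≥ 3. From constraint 6: v ≥ 5. Hence w + v ≥ 8. But constraint 1 requires w + v ≤ 7, and 7 < 8. Contradiction.

Unsatisfiable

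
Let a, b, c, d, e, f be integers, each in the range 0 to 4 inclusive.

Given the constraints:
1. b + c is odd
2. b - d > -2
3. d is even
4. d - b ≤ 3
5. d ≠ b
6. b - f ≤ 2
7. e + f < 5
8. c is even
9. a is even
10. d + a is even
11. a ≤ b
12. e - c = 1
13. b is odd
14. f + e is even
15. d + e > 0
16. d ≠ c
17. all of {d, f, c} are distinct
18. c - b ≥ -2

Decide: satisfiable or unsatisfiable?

Take a = 0, b = 1, c = 0, d = 2, e = 1, f = 1. Then constraint 2: b - d = -1; constraint 4: d - b = 1, and every other listed constraint is also met.

Satisfiable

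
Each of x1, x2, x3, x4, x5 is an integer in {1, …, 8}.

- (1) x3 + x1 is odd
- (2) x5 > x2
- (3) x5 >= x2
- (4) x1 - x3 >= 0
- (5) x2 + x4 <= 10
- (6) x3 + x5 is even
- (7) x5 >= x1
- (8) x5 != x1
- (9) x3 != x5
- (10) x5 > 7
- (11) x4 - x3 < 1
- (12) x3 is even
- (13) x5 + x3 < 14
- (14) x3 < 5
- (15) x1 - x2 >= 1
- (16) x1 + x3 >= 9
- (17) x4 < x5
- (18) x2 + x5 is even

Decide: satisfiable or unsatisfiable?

Setting (x1, x2, x3, x4, x5) = (7, 4, 4, 3, 8) satisfies everything: constraint 4: x1 - x3 = 3; constraint 5: x2 + x4 = 7, and the others follow.

Satisfiable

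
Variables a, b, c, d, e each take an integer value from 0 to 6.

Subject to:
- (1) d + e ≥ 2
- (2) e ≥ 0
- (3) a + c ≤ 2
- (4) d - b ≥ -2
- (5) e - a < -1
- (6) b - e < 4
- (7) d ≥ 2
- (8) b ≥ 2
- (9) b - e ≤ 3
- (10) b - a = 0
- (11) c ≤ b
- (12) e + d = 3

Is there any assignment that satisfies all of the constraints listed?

Satisfiable

The assignment a = 2, b = 2, c = 0, d = 3, e = 0 works:
  constraint 1 holds since d + e = 3.
  constraint 3 holds since a + c = 2.
  constraint 4 holds since d - b = 1.
The rest check out directly.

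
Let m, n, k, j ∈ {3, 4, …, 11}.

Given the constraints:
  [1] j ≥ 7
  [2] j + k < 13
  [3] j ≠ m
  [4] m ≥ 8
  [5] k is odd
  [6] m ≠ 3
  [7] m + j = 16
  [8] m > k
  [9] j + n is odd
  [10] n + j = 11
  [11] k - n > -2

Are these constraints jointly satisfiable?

Satisfiable

The assignment m = 9, n = 4, k = 5, j = 7 works:
  constraint 2 holds since j + k = 12.
  constraint 7 holds since m + j = 16.
The rest check out directly.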